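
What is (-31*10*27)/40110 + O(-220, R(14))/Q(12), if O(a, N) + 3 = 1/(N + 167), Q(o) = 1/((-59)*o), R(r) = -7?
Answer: 113343711/53480 ≈ 2119.4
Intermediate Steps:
Q(o) = -1/(59*o)
O(a, N) = -3 + 1/(167 + N) (O(a, N) = -3 + 1/(N + 167) = -3 + 1/(167 + N))
(-31*10*27)/40110 + O(-220, R(14))/Q(12) = (-31*10*27)/40110 + ((-500 - 3*(-7))/(167 - 7))/((-1/59/12)) = -310*27*(1/40110) + ((-500 + 21)/160)/((-1/59*1/12)) = -8370*1/40110 + ((1/160)*(-479))/(-1/708) = -279/1337 - 479/160*(-708) = -279/1337 + 84783/40 = 113343711/53480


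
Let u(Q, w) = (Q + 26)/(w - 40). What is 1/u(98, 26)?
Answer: -7/62 ≈ -0.11290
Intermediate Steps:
u(Q, w) = (26 + Q)/(-40 + w)
1/u(98, 26) = 1/((26 + 98)/(-40 + 26)) = 1/(124/(-14)) = 1/(-1/14*124) = 1/(-62/7) = -7/62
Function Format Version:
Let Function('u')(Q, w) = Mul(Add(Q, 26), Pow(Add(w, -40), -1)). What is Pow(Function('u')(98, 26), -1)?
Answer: Rational(-7, 62) ≈ -0.11290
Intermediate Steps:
Function('u')(Q, w) = Mul(Pow(Add(-40, w), -1), Add(26, Q)) (Function('u')(Q, w) = Mul(Add(26, Q), Pow(Add(-40, w), -1)) = Mul(Pow(Add(-40, w), -1), Add(26, Q)))
Pow(Function('u')(98, 26), -1) = Pow(Mul(Pow(Add(-40, 26), -1), Add(26, 98)), -1) = Pow(Mul(Pow(-14, -1), 124), -1) = Pow(Mul(Rational(-1, 14), 124), -1) = Pow(Rational(-62, 7), -1) = Rational(-7, 62)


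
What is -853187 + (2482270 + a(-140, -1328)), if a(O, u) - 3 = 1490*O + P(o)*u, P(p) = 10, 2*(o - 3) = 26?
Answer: 1407206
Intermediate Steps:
o = 16 (o = 3 + (1/2)*26 = 3 + 13 = 16)
a(O, u) = 3 + 10*u + 1490*O (a(O, u) = 3 + (1490*O + 10*u) = 3 + (10*u + 1490*O) = 3 + 10*u + 1490*O)
-853187 + (2482270 + a(-140, -1328)) = -853187 + (2482270 + (3 + 10*(-1328) + 1490*(-140))) = -853187 + (2482270 + (3 - 13280 - 208600)) = -853187 + (2482270 - 221877) = -853187 + 2260393 = 1407206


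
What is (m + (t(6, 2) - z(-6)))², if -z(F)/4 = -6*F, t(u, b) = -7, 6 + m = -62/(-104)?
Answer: 46826649/2704 ≈ 17318.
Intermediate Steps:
m = -281/52 (m = -6 - 62/(-104) = -6 - 62*(-1/104) = -6 + 31/52 = -281/52 ≈ -5.4038)
z(F) = 24*F (z(F) = -(-24)*F = 24*F)
(m + (t(6, 2) - z(-6)))² = (-281/52 + (-7 - 24*(-6)))² = (-281/52 + (-7 - 1*(-144)))² = (-281/52 + (-7 + 144))² = (-281/52 + 137)² = (6843/52)² = 46826649/2704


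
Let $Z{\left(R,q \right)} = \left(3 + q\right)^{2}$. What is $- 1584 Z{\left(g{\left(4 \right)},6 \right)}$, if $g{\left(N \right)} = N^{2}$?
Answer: $-128304$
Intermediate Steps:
$- 1584 Z{\left(g{\left(4 \right)},6 \right)} = - 1584 \left(3 + 6\right)^{2} = - 1584 \cdot 9^{2} = \left(-1584\right) 81 = -128304$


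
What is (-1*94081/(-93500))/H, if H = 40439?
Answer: 94081/3781046500 ≈ 2.4882e-5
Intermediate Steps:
(-1*94081/(-93500))/H = (-1*94081/(-93500))/40439 = -94081*(-1/93500)*(1/40439) = (94081/93500)*(1/40439) = 94081/3781046500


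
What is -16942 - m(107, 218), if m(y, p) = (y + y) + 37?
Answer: -17193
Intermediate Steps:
m(y, p) = 37 + 2*y (m(y, p) = 2*y + 37 = 37 + 2*y)
-16942 - m(107, 218) = -16942 - (37 + 2*107) = -16942 - (37 + 214) = -16942 - 1*251 = -16942 - 251 = -17193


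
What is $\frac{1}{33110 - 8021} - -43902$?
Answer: $\frac{1101457279}{25089} \approx 43902.0$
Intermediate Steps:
$\frac{1}{33110 - 8021} - -43902 = \frac{1}{33110 - 8021} + 43902 = \frac{1}{25089} + 43902 = \frac{1101457279}{25089}$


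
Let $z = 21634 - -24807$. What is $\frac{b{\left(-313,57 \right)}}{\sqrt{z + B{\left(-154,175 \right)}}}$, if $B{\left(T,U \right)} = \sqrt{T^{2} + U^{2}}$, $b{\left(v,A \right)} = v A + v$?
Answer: $- \frac{18154}{\sqrt{46441 + 7 \sqrt{1109}}} \approx -84.03$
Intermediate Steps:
$b{\left(v,A \right)} = v + A v$ ($b{\left(v,A \right)} = A v + v = v + A v$)
$z = 46441$ ($z = 21634 + 24807 = 46441$)
$\frac{b{\left(-313,57 \right)}}{\sqrt{z + B{\left(-154,175 \right)}}} = \frac{\left(-313\right) \left(1 + 57\right)}{\sqrt{46441 + \sqrt{\left(-154\right)^{2} + 175^{2}}}} = \frac{\left(-313\right) 58}{\sqrt{46441 + \sqrt{23716 + 30625}}} = - \frac{18154}{\sqrt{46441 + \sqrt{54341}}} = - \frac{18154}{\sqrt{46441 + 7 \sqrt{1109}}}$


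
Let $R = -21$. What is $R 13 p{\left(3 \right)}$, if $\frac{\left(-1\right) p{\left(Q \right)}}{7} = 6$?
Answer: $11466$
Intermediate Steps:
$p{\left(Q \right)} = -42$ ($p{\left(Q \right)} = \left(-7\right) 6 = -42$)
$R 13 p{\left(3 \right)} = \left(-21\right) 13 \left(-42\right) = \left(-273\right) \left(-42\right) = 11466$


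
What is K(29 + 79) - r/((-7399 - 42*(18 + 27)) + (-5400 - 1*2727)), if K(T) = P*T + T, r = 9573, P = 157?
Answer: 297196197/17416 ≈ 17065.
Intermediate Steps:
K(T) = 158*T (K(T) = 157*T + T = 158*T)
K(29 + 79) - r/((-7399 - 42*(18 + 27)) + (-5400 - 1*2727)) = 158*(29 + 79) - 9573/((-7399 - 42*(18 + 27)) + (-5400 - 1*2727)) = 158*108 - 9573/((-7399 - 42*45) + (-5400 - 2727)) = 17064 - 9573/((-7399 - 1890) - 8127) = 17064 - 9573/(-9289 - 8127) = 17064 - 9573/(-17416) = 17064 - 9573*(-1)/17416 = 17064 - 1*(-9573/17416) = 17064 + 9573/17416 = 297196197/17416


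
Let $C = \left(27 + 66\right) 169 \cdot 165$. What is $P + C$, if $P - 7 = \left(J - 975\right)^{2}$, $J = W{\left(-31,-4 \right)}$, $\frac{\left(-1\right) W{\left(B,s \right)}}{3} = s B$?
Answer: $4407721$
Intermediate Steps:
$W{\left(B,s \right)} = - 3 B s$ ($W{\left(B,s \right)} = - 3 s B = - 3 B s$)
$J = -372$ ($J = \left(-3\right) \left(-31\right) \left(-4\right) = -372$)
$C = 2593305$ ($C = 93 \cdot 169 \cdot 165 = 15717 \cdot 165 = 2593305$)
$P = 1814416$ ($P = 7 + \left(-372 - 975\right)^{2} = 7 + \left(-1347\right)^{2} = 7 + 1814409 = 1814416$)
$P + C = 1814416 + 2593305 = 4407721$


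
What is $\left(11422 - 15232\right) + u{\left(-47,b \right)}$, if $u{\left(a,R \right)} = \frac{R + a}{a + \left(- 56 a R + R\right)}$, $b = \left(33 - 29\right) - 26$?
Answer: $- \frac{220877061}{57973} \approx -3810.0$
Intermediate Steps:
$b = -22$ ($b = 4 - 26 = -22$)
$u{\left(a,R \right)} = \frac{R + a}{R + a - 56 R a}$ ($u{\left(a,R \right)} = \frac{R + a}{a - \left(- R + 56 R a\right)} = \frac{R + a}{R + a - 56 R a}$)
$\left(11422 - 15232\right) + u{\left(-47,b \right)} = \left(11422 - 15232\right) + \frac{-22 - 47}{-22 - 47 - \left(-1232\right) \left(-47\right)} = -3810 + \frac{1}{-22 - 47 - 57904} \left(-69\right) = -3810 + \frac{1}{-57973} \left(-69\right) = -3810 - - \frac{69}{57973} = -3810 + \frac{69}{57973} = - \frac{220877061}{57973}$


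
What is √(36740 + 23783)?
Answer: √60523 ≈ 246.01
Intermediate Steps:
√(36740 + 23783) = √60523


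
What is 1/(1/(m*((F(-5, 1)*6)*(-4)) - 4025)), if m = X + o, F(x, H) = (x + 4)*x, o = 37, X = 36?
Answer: -12785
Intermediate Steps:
F(x, H) = x*(4 + x) (F(x, H) = (4 + x)*x = x*(4 + x))
m = 73 (m = 36 + 37 = 73)
1/(1/(m*((F(-5, 1)*6)*(-4)) - 4025)) = 1/(1/(73*((-5*(4 - 5)*6)*(-4)) - 4025)) = 1/(1/(73*((-5*(-1)*6)*(-4)) - 4025)) = 1/(1/(73*((5*6)*(-4)) - 4025)) = 1/(1/(73*(30*(-4)) - 4025)) = 1/(1/(73*(-120) - 4025)) = 1/(1/(-8760 - 4025)) = 1/(1/(-12785)) = 1/(-1/12785) = -12785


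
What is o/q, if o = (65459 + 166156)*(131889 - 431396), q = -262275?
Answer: 355745199/1345 ≈ 2.6449e+5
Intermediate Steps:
o = -69370313805 (o = 231615*(-299507) = -69370313805)
o/q = -69370313805/(-262275) = -69370313805*(-1/262275) = 355745199/1345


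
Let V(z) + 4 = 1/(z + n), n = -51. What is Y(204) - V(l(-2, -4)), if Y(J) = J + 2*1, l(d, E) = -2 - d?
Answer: 10711/51 ≈ 210.02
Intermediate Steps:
Y(J) = 2 + J (Y(J) = J + 2 = 2 + J)
V(z) = -4 + 1/(-51 + z) (V(z) = -4 + 1/(z - 51) = -4 + 1/(-51 + z))
Y(204) - V(l(-2, -4)) = (2 + 204) - (205 - 4*(-2 - 1*(-2)))/(-51 + (-2 - 1*(-2))) = 206 - (205 - 4*(-2 + 2))/(-51 + (-2 + 2)) = 206 - (205 - 4*0)/(-51 + 0) = 206 - (205 + 0)/(-51) = 206 - (-1)*205/51 = 206 - 1*(-205/51) = 206 + 205/51 = 10711/51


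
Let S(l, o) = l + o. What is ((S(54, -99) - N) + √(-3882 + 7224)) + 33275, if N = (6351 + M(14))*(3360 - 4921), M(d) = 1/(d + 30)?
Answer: 437675765/44 + √3342 ≈ 9.9472e+6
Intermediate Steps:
M(d) = 1/(30 + d)
N = -436213645/44 (N = (6351 + 1/(30 + 14))*(3360 - 4921) = (6351 + 1/44)*(-1561) = (279445/44)*(-1561) = -436213645/44 ≈ -9.9140e+6)
((S(54, -99) - N) + √(-3882 + 7224)) + 33275 = (((54 - 99) - 1*(-436213645/44)) + √(-3882 + 7224)) + 33275 = ((-45 + 436213645/44) + √3342) + 33275 = (436211665/44 + √3342) + 33275 = 437675765/44 + √3342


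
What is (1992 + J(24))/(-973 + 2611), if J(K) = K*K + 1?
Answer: 367/234 ≈ 1.5684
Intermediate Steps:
J(K) = 1 + K² (J(K) = K² + 1 = 1 + K²)
(1992 + J(24))/(-973 + 2611) = (1992 + (1 + 24²))/(-973 + 2611) = (1992 + (1 + 576))/1638 = (1992 + 577)*(1/1638) = 2569*(1/1638) = 367/234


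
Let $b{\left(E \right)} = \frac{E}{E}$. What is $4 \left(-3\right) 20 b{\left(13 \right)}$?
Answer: $-240$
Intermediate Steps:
$b{\left(E \right)} = 1$
$4 \left(-3\right) 20 b{\left(13 \right)} = 4 \left(-3\right) 20 \cdot 1 = \left(-12\right) 20 \cdot 1 = \left(-240\right) 1 = -240$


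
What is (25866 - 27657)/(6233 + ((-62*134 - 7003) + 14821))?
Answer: -1791/5743 ≈ -0.31186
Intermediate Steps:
(25866 - 27657)/(6233 + ((-62*134 - 7003) + 14821)) = -1791/(6233 + ((-8308 - 7003) + 14821)) = -1791/(6233 + (-15311 + 14821)) = -1791/(6233 - 490) = -1791/5743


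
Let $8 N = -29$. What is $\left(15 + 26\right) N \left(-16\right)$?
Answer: $2378$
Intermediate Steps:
$N = - \frac{29}{8}$ ($N = \frac{1}{8} \left(-29\right) = - \frac{29}{8} \approx -3.625$)
$\left(15 + 26\right) N \left(-16\right) = \left(15 + 26\right) \left(- \frac{29}{8}\right) \left(-16\right) = 41 \left(- \frac{29}{8}\right) \left(-16\right) = \left(- \frac{1189}{8}\right) \left(-16\right) = 2378$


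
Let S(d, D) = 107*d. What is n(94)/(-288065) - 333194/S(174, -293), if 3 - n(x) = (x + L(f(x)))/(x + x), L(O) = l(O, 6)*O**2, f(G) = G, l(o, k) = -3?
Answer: -95984201293/5363194170 ≈ -17.897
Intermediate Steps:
L(O) = -3*O**2
n(x) = 3 - (x - 3*x**2)/(2*x) (n(x) = 3 - (x - 3*x**2)/(x + x) = 3 - (x - 3*x**2)/(2*x))
n(94)/(-288065) - 333194/S(174, -293) = (5/2 + (3/2)*94)/(-288065) - 333194/(107*174) = (5/2 + 141)*(-1/288065) - 333194/18618 = (287/2)*(-1/288065) - 333194*1/18618 = -287/576130 - 166597/9309 = -95984201293/5363194170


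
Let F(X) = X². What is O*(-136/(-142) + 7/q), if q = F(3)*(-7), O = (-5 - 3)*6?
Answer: -8656/213 ≈ -40.638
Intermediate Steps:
O = -48 (O = -8*6 = -48)
q = -63 (q = 3²*(-7) = 9*(-7) = -63)
O*(-136/(-142) + 7/q) = -48*(-136/(-142) + 7/(-63)) = -48*(-136*(-1/142) + 7*(-1/63)) = -48*(68/71 - ⅑) = -48*541/639 = -8656/213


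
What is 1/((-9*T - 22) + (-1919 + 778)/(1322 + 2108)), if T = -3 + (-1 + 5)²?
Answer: -490/68273 ≈ -0.0071771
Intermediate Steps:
T = 13 (T = -3 + 4² = -3 + 16 = 13)
1/((-9*T - 22) + (-1919 + 778)/(1322 + 2108)) = 1/((-9*13 - 22) + (-1919 + 778)/(1322 + 2108)) = 1/((-117 - 22) - 1141/3430) = 1/(-139 - 1141*1/3430) = 1/(-139 - 163/490) = 1/(-68273/490) = -490/68273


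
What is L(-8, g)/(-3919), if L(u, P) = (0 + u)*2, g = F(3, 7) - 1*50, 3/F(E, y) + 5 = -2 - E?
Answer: 16/3919 ≈ 0.0040827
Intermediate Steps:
F(E, y) = 3/(-7 - E) (F(E, y) = 3/(-5 + (-2 - E)) = 3/(-7 - E))
g = -503/10 (g = -3/(7 + 3) - 1*50 = -3/10 - 50 = -503/10 ≈ -50.300)
L(u, P) = 2*u (L(u, P) = u*2 = 2*u)
L(-8, g)/(-3919) = (2*(-8))/(-3919) = -16*(-1/3919) = 16/3919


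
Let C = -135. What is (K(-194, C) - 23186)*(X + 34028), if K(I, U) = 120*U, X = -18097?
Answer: -627458366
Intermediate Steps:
(K(-194, C) - 23186)*(X + 34028) = (120*(-135) - 23186)*(-18097 + 34028) = (-16200 - 23186)*15931 = -39386*15931 = -627458366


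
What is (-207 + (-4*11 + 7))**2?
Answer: 59536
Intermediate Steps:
(-207 + (-4*11 + 7))**2 = (-207 + (-44 + 7))**2 = (-207 - 37)**2 = (-244)**2 = 59536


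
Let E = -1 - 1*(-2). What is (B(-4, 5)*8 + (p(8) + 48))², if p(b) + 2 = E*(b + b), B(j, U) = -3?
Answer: 1444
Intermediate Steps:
E = 1 (E = -1 + 2 = 1)
p(b) = -2 + 2*b (p(b) = -2 + 1*(b + b) = -2 + 1*(2*b) = -2 + 2*b)
(B(-4, 5)*8 + (p(8) + 48))² = (-3*8 + ((-2 + 2*8) + 48))² = (-24 + ((-2 + 16) + 48))² = (-24 + (14 + 48))² = (-24 + 62)² = 38² = 1444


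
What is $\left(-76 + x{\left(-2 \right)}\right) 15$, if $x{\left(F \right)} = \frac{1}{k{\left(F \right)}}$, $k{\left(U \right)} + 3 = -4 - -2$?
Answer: $-1143$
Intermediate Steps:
$k{\left(U \right)} = -5$ ($k{\left(U \right)} = -3 - 2 = -5$)
$x{\left(F \right)} = - \frac{1}{5}$ ($x{\left(F \right)} = \frac{1}{-5} = - \frac{1}{5}$)
$\left(-76 + x{\left(-2 \right)}\right) 15 = \left(-76 - \frac{1}{5}\right) 15 = \left(- \frac{381}{5}\right) 15 = -1143$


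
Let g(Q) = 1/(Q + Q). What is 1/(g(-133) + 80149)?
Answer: 266/21319633 ≈ 1.2477e-5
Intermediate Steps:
g(Q) = 1/(2*Q)
1/(g(-133) + 80149) = 1/((½)/(-133) + 80149) = 1/((½)*(-1/133) + 80149) = 1/(-1/266 + 80149) = 1/(21319633/266) = 266/21319633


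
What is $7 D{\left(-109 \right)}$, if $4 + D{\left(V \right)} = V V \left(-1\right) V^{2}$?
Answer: $-988107155$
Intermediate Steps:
$D{\left(V \right)} = -4 - V^{4}$ ($D{\left(V \right)} = -4 + V V \left(-1\right) V^{2} = -4 + V^{2} \left(-1\right) V^{2} = -4 + - V^{2} V^{2} = -4 - V^{4}$)
$7 D{\left(-109 \right)} = 7 \left(-4 - \left(-109\right)^{4}\right) = 7 \left(-4 - 141158161\right) = 7 \left(-141158165\right) = -988107155$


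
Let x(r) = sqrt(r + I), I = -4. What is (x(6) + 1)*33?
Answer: 33 + 33*sqrt(2) ≈ 79.669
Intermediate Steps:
x(r) = sqrt(-4 + r) (x(r) = sqrt(r - 4) = sqrt(-4 + r))
(x(6) + 1)*33 = (sqrt(-4 + 6) + 1)*33 = (sqrt(2) + 1)*33 = (1 + sqrt(2))*33 = 33 + 33*sqrt(2)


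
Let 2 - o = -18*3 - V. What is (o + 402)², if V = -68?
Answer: 152100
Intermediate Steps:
o = -12 (o = 2 - (-18*3 - 1*(-68)) = 2 - (-18*3 + 68) = 2 - (-54 + 68) = 2 - 1*14 = 2 - 14 = -12)
(o + 402)² = (-12 + 402)² = 390² = 152100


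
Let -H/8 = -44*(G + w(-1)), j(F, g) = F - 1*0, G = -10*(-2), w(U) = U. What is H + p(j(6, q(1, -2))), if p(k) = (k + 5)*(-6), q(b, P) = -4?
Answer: 6622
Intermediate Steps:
G = 20
j(F, g) = F (j(F, g) = F + 0 = F)
p(k) = -30 - 6*k (p(k) = (5 + k)*(-6) = -30 - 6*k)
H = 6688 (H = -(-352)*(20 - 1) = -(-352)*19 = -8*(-836) = 6688)
H + p(j(6, q(1, -2))) = 6688 + (-30 - 6*6) = 6688 + (-30 - 36) = 6688 - 66 = 6622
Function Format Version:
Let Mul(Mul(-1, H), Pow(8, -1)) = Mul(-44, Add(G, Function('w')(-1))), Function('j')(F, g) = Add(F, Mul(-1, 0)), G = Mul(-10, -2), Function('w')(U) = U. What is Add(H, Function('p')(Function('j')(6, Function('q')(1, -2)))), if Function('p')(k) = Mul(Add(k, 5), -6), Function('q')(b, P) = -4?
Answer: 6622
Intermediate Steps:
G = 20
Function('j')(F, g) = F (Function('j')(F, g) = Add(F, 0) = F)
Function('p')(k) = Add(-30, Mul(-6, k)) (Function('p')(k) = Mul(Add(5, k), -6) = Add(-30, Mul(-6, k)))
H = 6688 (H = Mul(-8, Mul(-44, Add(20, -1))) = Mul(-8, Mul(-44, 19)) = Mul(-8, -836) = 6688)
Add(H, Function('p')(Function('j')(6, Function('q')(1, -2)))) = Add(6688, Add(-30, Mul(-6, 6))) = Add(6688, Add(-30, -36)) = Add(6688, -66) = 6622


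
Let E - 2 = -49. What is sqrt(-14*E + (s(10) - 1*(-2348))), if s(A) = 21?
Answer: sqrt(3027) ≈ 55.018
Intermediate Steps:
E = -47 (E = 2 - 49 = -47)
sqrt(-14*E + (s(10) - 1*(-2348))) = sqrt(-14*(-47) + (21 - 1*(-2348))) = sqrt(658 + (21 + 2348)) = sqrt(658 + 2369) = sqrt(3027)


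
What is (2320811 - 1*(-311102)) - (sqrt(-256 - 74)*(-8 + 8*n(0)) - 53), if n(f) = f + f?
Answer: 2631966 + 8*I*sqrt(330) ≈ 2.632e+6 + 145.33*I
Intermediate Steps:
n(f) = 2*f
(2320811 - 1*(-311102)) - (sqrt(-256 - 74)*(-8 + 8*n(0)) - 53) = (2320811 - 1*(-311102)) - (sqrt(-256 - 74)*(-8 + 8*(2*0)) - 53) = (2320811 + 311102) - (sqrt(-330)*(-8 + 8*0) - 53) = 2631913 - ((I*sqrt(330))*(-8 + 0) - 53) = 2631913 - ((I*sqrt(330))*(-8) - 53) = 2631913 - (-8*I*sqrt(330) - 53) = 2631913 - (-53 - 8*I*sqrt(330)) = 2631913 + (53 + 8*I*sqrt(330)) = 2631966 + 8*I*sqrt(330)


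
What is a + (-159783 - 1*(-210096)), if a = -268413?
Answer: -218100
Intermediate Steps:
a + (-159783 - 1*(-210096)) = -268413 + (-159783 - 1*(-210096)) = -268413 + (-159783 + 210096) = -268413 + 50313 = -218100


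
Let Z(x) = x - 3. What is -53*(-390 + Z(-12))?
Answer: 21465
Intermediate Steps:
Z(x) = -3 + x
-53*(-390 + Z(-12)) = -53*(-390 + (-3 - 12)) = -53*(-390 - 15) = -53*(-405) = 21465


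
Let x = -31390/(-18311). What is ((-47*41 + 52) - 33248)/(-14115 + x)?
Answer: 643137253/258428375 ≈ 2.4886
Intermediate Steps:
x = 31390/18311 (x = -31390*(-1/18311) = 31390/18311 ≈ 1.7143)
((-47*41 + 52) - 33248)/(-14115 + x) = ((-47*41 + 52) - 33248)/(-14115 + 31390/18311) = ((-1927 + 52) - 33248)/(-258428375/18311) = (-1875 - 33248)*(-18311/258428375) = -35123*(-18311/258428375) = 643137253/258428375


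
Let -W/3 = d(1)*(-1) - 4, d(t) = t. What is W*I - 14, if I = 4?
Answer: 46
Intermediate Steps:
W = 15 (W = -3*(1*(-1) - 4) = -3*(-1 - 4) = -3*(-5) = 15)
W*I - 14 = 15*4 - 14 = 60 - 14 = 46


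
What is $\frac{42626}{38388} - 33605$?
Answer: $- \frac{644993057}{19194} \approx -33604.0$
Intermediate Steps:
$\frac{42626}{38388} - 33605 = 42626 \cdot \frac{1}{38388} - 33605 = \frac{21313}{19194} - 33605 = - \frac{644993057}{19194}$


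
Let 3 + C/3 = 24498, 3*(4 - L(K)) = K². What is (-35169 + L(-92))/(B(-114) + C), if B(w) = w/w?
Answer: -113959/220458 ≈ -0.51692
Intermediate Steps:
L(K) = 4 - K²/3
C = 73485 (C = -9 + 3*24498 = -9 + 73494 = 73485)
B(w) = 1
(-35169 + L(-92))/(B(-114) + C) = (-35169 + (4 - ⅓*(-92)²))/(1 + 73485) = (-35169 + (4 - ⅓*8464))/73486 = (-35169 + (4 - 8464/3))*(1/73486) = (-35169 - 8452/3)*(1/73486) = -113959/3*1/73486 = -113959/220458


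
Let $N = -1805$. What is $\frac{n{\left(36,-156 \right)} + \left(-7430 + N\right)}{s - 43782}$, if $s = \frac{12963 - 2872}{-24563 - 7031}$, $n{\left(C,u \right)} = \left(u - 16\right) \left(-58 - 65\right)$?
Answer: $- \frac{376632074}{1383258599} \approx -0.27228$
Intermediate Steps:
$n{\left(C,u \right)} = 1968 - 123 u$ ($n{\left(C,u \right)} = \left(-16 + u\right) \left(-123\right) = 1968 - 123 u$)
$s = - \frac{10091}{31594}$ ($s = \frac{10091}{-31594} = 10091 \left(- \frac{1}{31594}\right) = - \frac{10091}{31594} \approx -0.3194$)
$\frac{n{\left(36,-156 \right)} + \left(-7430 + N\right)}{s - 43782} = \frac{\left(1968 - -19188\right) - 9235}{- \frac{10091}{31594} - 43782} = \frac{\left(1968 + 19188\right) - 9235}{- \frac{1383258599}{31594}} = \left(21156 - 9235\right) \left(- \frac{31594}{1383258599}\right) = 11921 \left(- \frac{31594}{1383258599}\right) = - \frac{376632074}{1383258599}$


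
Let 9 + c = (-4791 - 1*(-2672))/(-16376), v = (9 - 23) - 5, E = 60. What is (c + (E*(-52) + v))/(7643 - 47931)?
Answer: 51549529/659756288 ≈ 0.078134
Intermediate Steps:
v = -19 (v = -14 - 5 = -19)
c = -145265/16376 (c = -9 + (-4791 - 1*(-2672))/(-16376) = -9 + (-4791 + 2672)*(-1/16376) = -9 - 2119*(-1/16376) = -9 + 2119/16376 = -145265/16376 ≈ -8.8706)
(c + (E*(-52) + v))/(7643 - 47931) = (-145265/16376 + (60*(-52) - 19))/(7643 - 47931) = (-145265/16376 + (-3120 - 19))/(-40288) = (-145265/16376 - 3139)*(-1/40288) = -51549529/16376*(-1/40288) = 51549529/659756288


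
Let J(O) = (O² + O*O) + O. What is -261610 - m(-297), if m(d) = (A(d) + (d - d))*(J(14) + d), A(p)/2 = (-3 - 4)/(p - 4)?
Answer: -11249448/43 ≈ -2.6162e+5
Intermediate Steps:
J(O) = O + 2*O² (J(O) = (O² + O²) + O = 2*O² + O = O + 2*O²)
A(p) = -14/(-4 + p) (A(p) = 2*((-3 - 4)/(p - 4)) = 2*(-7/(-4 + p)) = -14/(-4 + p))
m(d) = -14*(406 + d)/(-4 + d) (m(d) = (-14/(-4 + d) + (d - d))*(14*(1 + 2*14) + d) = (-14/(-4 + d) + 0)*(14*(1 + 28) + d) = (-14/(-4 + d))*(14*29 + d) = (-14/(-4 + d))*(406 + d) = -14*(406 + d)/(-4 + d))
-261610 - m(-297) = -261610 - 14*(-406 - 1*(-297))/(-4 - 297) = -261610 - 14*(-406 + 297)/(-301) = -261610 - 14*(-1)*(-109)/301 = -261610 - 1*218/43 = -261610 - 218/43 = -11249448/43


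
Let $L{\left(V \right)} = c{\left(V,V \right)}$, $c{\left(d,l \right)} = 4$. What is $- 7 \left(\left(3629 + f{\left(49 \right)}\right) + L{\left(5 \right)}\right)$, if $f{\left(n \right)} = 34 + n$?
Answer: $-26012$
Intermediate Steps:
$L{\left(V \right)} = 4$
$- 7 \left(\left(3629 + f{\left(49 \right)}\right) + L{\left(5 \right)}\right) = - 7 \left(\left(3629 + \left(34 + 49\right)\right) + 4\right) = - 7 \left(\left(3629 + 83\right) + 4\right) = - 7 \left(3712 + 4\right) = \left(-7\right) 3716 = -26012$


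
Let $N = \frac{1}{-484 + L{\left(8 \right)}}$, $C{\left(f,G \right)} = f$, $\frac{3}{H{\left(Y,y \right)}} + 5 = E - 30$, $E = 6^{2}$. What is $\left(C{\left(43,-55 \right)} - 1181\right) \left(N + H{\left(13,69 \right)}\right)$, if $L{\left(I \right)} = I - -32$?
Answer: $- \frac{757339}{222} \approx -3411.4$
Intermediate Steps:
$E = 36$
$H{\left(Y,y \right)} = 3$ ($H{\left(Y,y \right)} = \frac{3}{-5 + \left(36 - 30\right)} = \frac{3}{-5 + 6} = \frac{3}{1} = 3 \cdot 1 = 3$)
$L{\left(I \right)} = 32 + I$ ($L{\left(I \right)} = I + 32 = 32 + I$)
$N = - \frac{1}{444}$ ($N = \frac{1}{-484 + \left(32 + 8\right)} = \frac{1}{-484 + 40} = \frac{1}{-444} = - \frac{1}{444} \approx -0.0022523$)
$\left(C{\left(43,-55 \right)} - 1181\right) \left(N + H{\left(13,69 \right)}\right) = \left(43 - 1181\right) \left(- \frac{1}{444} + 3\right) = \left(-1138\right) \frac{1331}{444} = - \frac{757339}{222}$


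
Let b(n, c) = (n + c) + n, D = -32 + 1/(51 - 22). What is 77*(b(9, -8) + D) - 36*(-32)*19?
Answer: 585703/29 ≈ 20197.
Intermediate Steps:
D = -927/29 (D = -32 + 1/29 = -927/29 ≈ -31.966)
b(n, c) = c + 2*n (b(n, c) = (c + n) + n = c + 2*n)
77*(b(9, -8) + D) - 36*(-32)*19 = 77*((-8 + 2*9) - 927/29) - 36*(-32)*19 = 77*((-8 + 18) - 927/29) + 1152*19 = 77*(10 - 927/29) + 21888 = 77*(-637/29) + 21888 = -49049/29 + 21888 = 585703/29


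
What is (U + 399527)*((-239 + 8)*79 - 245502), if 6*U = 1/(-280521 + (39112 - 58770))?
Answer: -63263111947300249/600358 ≈ -1.0538e+11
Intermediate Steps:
U = -1/1801074 (U = 1/(6*(-280521 + (39112 - 58770))) = 1/(6*(-280521 - 19658)) = (⅙)/(-300179) = (⅙)*(-1/300179) = -1/1801074 ≈ -5.5522e-7)
(U + 399527)*((-239 + 8)*79 - 245502) = (-1/1801074 + 399527)*((-239 + 8)*79 - 245502) = 719577691997*(-231*79 - 245502)/1801074 = 719577691997*(-18249 - 245502)/1801074 = (719577691997/1801074)*(-263751) = -63263111947300249/600358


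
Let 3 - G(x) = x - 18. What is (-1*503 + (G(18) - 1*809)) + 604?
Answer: -705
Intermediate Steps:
G(x) = 21 - x (G(x) = 3 - (x - 18) = 3 - (-18 + x) = 3 + (18 - x) = 21 - x)
(-1*503 + (G(18) - 1*809)) + 604 = (-1*503 + ((21 - 1*18) - 1*809)) + 604 = (-503 + ((21 - 18) - 809)) + 604 = (-503 + (3 - 809)) + 604 = (-503 - 806) + 604 = -1309 + 604 = -705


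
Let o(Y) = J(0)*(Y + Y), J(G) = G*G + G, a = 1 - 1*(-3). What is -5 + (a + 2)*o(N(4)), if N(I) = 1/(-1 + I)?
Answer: -5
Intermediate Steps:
a = 4 (a = 1 + 3 = 4)
J(G) = G + G**2 (J(G) = G**2 + G = G + G**2)
o(Y) = 0 (o(Y) = (0*(1 + 0))*(Y + Y) = (0*1)*(2*Y) = 0*(2*Y) = 0)
-5 + (a + 2)*o(N(4)) = -5 + (4 + 2)*0 = -5 + 6*0 = -5 + 0 = -5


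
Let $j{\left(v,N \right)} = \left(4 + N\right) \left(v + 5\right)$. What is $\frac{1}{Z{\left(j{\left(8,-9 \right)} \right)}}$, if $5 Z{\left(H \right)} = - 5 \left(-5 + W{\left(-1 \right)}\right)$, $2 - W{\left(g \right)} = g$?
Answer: $\frac{1}{2} \approx 0.5$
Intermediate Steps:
$j{\left(v,N \right)} = \left(4 + N\right) \left(5 + v\right)$
$W{\left(g \right)} = 2 - g$
$Z{\left(H \right)} = 2$ ($Z{\left(H \right)} = \frac{\left(-5\right) \left(-5 + \left(2 - -1\right)\right)}{5} = \frac{\left(-5\right) \left(-5 + \left(2 + 1\right)\right)}{5} = \frac{\left(-5\right) \left(-5 + 3\right)}{5} = \frac{\left(-5\right) \left(-2\right)}{5} = \frac{1}{5} \cdot 10 = 2$)
$\frac{1}{Z{\left(j{\left(8,-9 \right)} \right)}} = \frac{1}{2}$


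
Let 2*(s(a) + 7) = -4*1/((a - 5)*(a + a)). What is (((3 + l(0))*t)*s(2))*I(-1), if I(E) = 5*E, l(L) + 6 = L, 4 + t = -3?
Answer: 1435/2 ≈ 717.50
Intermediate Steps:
t = -7 (t = -4 - 3 = -7)
l(L) = -6 + L
s(a) = -7 - 1/(a*(-5 + a)) (s(a) = -7 + (-4*1/((a - 5)*(a + a)))/2 = -7 + (-4*1/(2*a*(-5 + a)))/2 = -7 + (-2/(a*(-5 + a)))/2 = -7 - 1/(a*(-5 + a)))
(((3 + l(0))*t)*s(2))*I(-1) = (((3 + (-6 + 0))*(-7))*((-1 - 7*2² + 35*2)/(2*(-5 + 2))))*(5*(-1)) = (((3 - 6)*(-7))*((½)*(-1 - 7*4 + 70)/(-3)))*(-5) = ((-3*(-7))*((½)*(-⅓)*(-1 - 28 + 70)))*(-5) = (21*((½)*(-⅓)*41))*(-5) = (21*(-41/6))*(-5) = -287/2*(-5) = 1435/2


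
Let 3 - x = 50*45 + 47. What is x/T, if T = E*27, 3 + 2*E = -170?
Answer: 4588/4671 ≈ 0.98223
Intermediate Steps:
E = -173/2 (E = -3/2 + (½)*(-170) = -3/2 - 85 = -173/2 ≈ -86.500)
x = -2294 (x = 3 - (50*45 + 47) = 3 - (2250 + 47) = 3 - 1*2297 = 3 - 2297 = -2294)
T = -4671/2 (T = -173/2*27 = -4671/2 ≈ -2335.5)
x/T = -2294/(-4671/2) = -2294*(-2/4671) = 4588/4671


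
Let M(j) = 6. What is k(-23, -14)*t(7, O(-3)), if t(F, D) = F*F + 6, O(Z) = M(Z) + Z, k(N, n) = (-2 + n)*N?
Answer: 20240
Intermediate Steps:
k(N, n) = N*(-2 + n)
O(Z) = 6 + Z
t(F, D) = 6 + F² (t(F, D) = F² + 6 = 6 + F²)
k(-23, -14)*t(7, O(-3)) = (-23*(-2 - 14))*(6 + 7²) = (-23*(-16))*(6 + 49) = 368*55 = 20240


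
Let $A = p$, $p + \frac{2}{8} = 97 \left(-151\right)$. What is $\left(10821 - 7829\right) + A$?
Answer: $- \frac{46621}{4} \approx -11655.0$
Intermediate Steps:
$p = - \frac{58589}{4}$ ($p = - \frac{1}{4} + 97 \left(-151\right) = - \frac{1}{4} - 14647 = - \frac{58589}{4} \approx -14647.0$)
$A = - \frac{58589}{4} \approx -14647.0$
$\left(10821 - 7829\right) + A = \left(10821 - 7829\right) - \frac{58589}{4} = 2992 - \frac{58589}{4} = - \frac{46621}{4}$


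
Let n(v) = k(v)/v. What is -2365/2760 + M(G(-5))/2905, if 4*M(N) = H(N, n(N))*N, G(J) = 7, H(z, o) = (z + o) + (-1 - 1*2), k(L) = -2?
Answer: -1370477/1603560 ≈ -0.85465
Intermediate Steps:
n(v) = -2/v
H(z, o) = -3 + o + z (H(z, o) = (o + z) + (-1 - 2) = (o + z) - 3 = -3 + o + z)
M(N) = N*(-3 + N - 2/N)/4 (M(N) = ((-3 - 2/N + N)*N)/4 = ((-3 + N - 2/N)*N)/4 = (N*(-3 + N - 2/N))/4 = N*(-3 + N - 2/N)/4)
-2365/2760 + M(G(-5))/2905 = -2365/2760 + (-½ + (¼)*7*(-3 + 7))/2905 = -2365*1/2760 + (-½ + (¼)*7*4)*(1/2905) = -473/552 + (-½ + 7)*(1/2905) = -473/552 + (13/2)*(1/2905) = -473/552 + 13/5810 = -1370477/1603560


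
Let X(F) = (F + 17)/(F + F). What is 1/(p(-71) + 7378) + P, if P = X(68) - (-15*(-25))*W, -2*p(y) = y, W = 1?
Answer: -44406849/118616 ≈ -374.38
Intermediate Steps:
p(y) = -y/2
X(F) = (17 + F)/(2*F) (X(F) = (17 + F)/((2*F)) = (17 + F)*(1/(2*F)) = (17 + F)/(2*F))
P = -2995/8 (P = (1/2)*(17 + 68)/68 - (-15*(-25)) = (1/2)*(1/68)*85 - 375 = 5/8 - 1*375 = 5/8 - 375 = -2995/8 ≈ -374.38)
1/(p(-71) + 7378) + P = 1/(-1/2*(-71) + 7378) - 2995/8 = 1/(71/2 + 7378) - 2995/8 = 1/(14827/2) - 2995/8 = 2/14827 - 2995/8 = -44406849/118616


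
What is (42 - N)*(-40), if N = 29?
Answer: -520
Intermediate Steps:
(42 - N)*(-40) = (42 - 1*29)*(-40) = (42 - 29)*(-40) = 13*(-40) = -520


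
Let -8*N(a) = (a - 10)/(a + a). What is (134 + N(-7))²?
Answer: 224730081/12544 ≈ 17915.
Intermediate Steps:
N(a) = -(-10 + a)/(16*a) (N(a) = -(a - 10)/(8*(a + a)) = -(-10 + a)/(8*(2*a)) = -(-10 + a)*1/(2*a)/8 = -(-10 + a)/(16*a))
(134 + N(-7))² = (134 + (1/16)*(10 - 1*(-7))/(-7))² = (134 + (1/16)*(-⅐)*(10 + 7))² = (134 + (1/16)*(-⅐)*17)² = (134 - 17/112)² = (14991/112)² = 224730081/12544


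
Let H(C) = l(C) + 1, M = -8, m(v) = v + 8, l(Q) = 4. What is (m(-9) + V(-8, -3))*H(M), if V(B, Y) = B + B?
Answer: -85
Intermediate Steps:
V(B, Y) = 2*B
m(v) = 8 + v
H(C) = 5 (H(C) = 4 + 1 = 5)
(m(-9) + V(-8, -3))*H(M) = ((8 - 9) + 2*(-8))*5 = (-1 - 16)*5 = -17*5 = -85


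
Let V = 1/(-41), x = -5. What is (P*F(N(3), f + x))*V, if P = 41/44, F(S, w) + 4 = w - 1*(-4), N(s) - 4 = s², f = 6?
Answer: -1/44 ≈ -0.022727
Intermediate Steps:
N(s) = 4 + s²
F(S, w) = w (F(S, w) = -4 + (w - 1*(-4)) = -4 + (w + 4) = -4 + (4 + w) = w)
P = 41/44 (P = 41*(1/44) = 41/44 ≈ 0.93182)
V = -1/41 ≈ -0.024390
(P*F(N(3), f + x))*V = (41*(6 - 5)/44)*(-1/41) = ((41/44)*1)*(-1/41) = (41/44)*(-1/41) = -1/44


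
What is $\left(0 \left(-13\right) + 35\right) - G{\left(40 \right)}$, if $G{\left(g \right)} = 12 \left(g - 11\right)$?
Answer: $-313$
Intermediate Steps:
$G{\left(g \right)} = -132 + 12 g$ ($G{\left(g \right)} = 12 \left(-11 + g\right) = -132 + 12 g$)
$\left(0 \left(-13\right) + 35\right) - G{\left(40 \right)} = \left(0 \left(-13\right) + 35\right) - \left(-132 + 12 \cdot 40\right) = \left(0 + 35\right) - \left(-132 + 480\right) = 35 - 348 = -313$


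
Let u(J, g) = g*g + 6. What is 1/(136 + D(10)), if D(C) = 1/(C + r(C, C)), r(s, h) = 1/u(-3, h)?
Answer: 1061/144402 ≈ 0.0073475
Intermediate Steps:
u(J, g) = 6 + g² (u(J, g) = g² + 6 = 6 + g²)
r(s, h) = 1/(6 + h²)
D(C) = 1/(C + 1/(6 + C²))
1/(136 + D(10)) = 1/(136 + (6 + 10²)/(1 + 10*(6 + 10²))) = 1/(136 + (6 + 100)/(1 + 10*(6 + 100))) = 1/(136 + 106/(1 + 10*106)) = 1/(136 + 106/(1 + 1060)) = 1/(136 + 106/1061) = 1/(144402/1061) = 1061/144402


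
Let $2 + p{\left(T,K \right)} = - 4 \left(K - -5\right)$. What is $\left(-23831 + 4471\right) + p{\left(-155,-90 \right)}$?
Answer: $-19022$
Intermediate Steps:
$p{\left(T,K \right)} = -22 - 4 K$ ($p{\left(T,K \right)} = -2 - 4 \left(K - -5\right) = -2 - 4 \left(K + 5\right) = -2 - 4 \left(5 + K\right) = -2 - \left(20 + 4 K\right) = -22 - 4 K$)
$\left(-23831 + 4471\right) + p{\left(-155,-90 \right)} = \left(-23831 + 4471\right) - -338 = -19360 + \left(-22 + 360\right) = -19360 + 338 = -19022$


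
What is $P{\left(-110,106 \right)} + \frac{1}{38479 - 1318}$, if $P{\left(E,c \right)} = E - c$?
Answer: $- \frac{8026775}{37161} \approx -216.0$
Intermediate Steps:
$P{\left(-110,106 \right)} + \frac{1}{38479 - 1318} = \left(-110 - 106\right) + \frac{1}{38479 - 1318} = \left(-110 - 106\right) + \frac{1}{37161} = -216 + \frac{1}{37161} = - \frac{8026775}{37161}$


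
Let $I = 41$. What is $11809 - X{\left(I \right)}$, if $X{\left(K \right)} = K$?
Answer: $11768$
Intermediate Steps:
$11809 - X{\left(I \right)} = 11809 - 41 = 11768$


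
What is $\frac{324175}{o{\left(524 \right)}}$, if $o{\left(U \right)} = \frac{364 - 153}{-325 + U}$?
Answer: $\frac{64510825}{211} \approx 3.0574 \cdot 10^{5}$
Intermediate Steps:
$o{\left(U \right)} = \frac{211}{-325 + U}$
$\frac{324175}{o{\left(524 \right)}} = \frac{324175}{211 \frac{1}{-325 + 524}} = \frac{324175}{211 \cdot \frac{1}{199}} = \frac{324175}{\frac{211}{199}} = 324175 \cdot \frac{199}{211} = \frac{64510825}{211}$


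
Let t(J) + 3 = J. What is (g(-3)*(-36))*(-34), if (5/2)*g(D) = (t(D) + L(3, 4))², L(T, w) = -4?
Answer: 48960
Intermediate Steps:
t(J) = -3 + J
g(D) = 2*(-7 + D)²/5 (g(D) = 2*((-3 + D) - 4)²/5 = 2*(-7 + D)²/5)
(g(-3)*(-36))*(-34) = ((2*(-7 - 3)²/5)*(-36))*(-34) = (((⅖)*(-10)²)*(-36))*(-34) = (((⅖)*100)*(-36))*(-34) = (40*(-36))*(-34) = -1440*(-34) = 48960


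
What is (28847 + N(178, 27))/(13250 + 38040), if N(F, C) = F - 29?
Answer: 14498/25645 ≈ 0.56533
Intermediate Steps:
N(F, C) = -29 + F
(28847 + N(178, 27))/(13250 + 38040) = (28847 + (-29 + 178))/(13250 + 38040) = (28847 + 149)/51290 = 28996*(1/51290) = 14498/25645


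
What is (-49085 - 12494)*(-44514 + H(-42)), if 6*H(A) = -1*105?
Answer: 5484410477/2 ≈ 2.7422e+9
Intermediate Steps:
H(A) = -35/2 (H(A) = (-1*105)/6 = (⅙)*(-105) = -35/2)
(-49085 - 12494)*(-44514 + H(-42)) = (-49085 - 12494)*(-44514 - 35/2) = -61579*(-89063/2) = 5484410477/2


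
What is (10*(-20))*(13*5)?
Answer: -13000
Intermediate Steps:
(10*(-20))*(13*5) = -200*65 = -13000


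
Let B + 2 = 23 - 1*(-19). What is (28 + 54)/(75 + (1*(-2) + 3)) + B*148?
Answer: 225001/38 ≈ 5921.1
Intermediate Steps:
B = 40 (B = -2 + (23 - 1*(-19)) = -2 + (23 + 19) = -2 + 42 = 40)
(28 + 54)/(75 + (1*(-2) + 3)) + B*148 = (28 + 54)/(75 + (1*(-2) + 3)) + 40*148 = 82/(75 + (-2 + 3)) + 5920 = 82/(75 + 1) + 5920 = 82/76 + 5920 = 82*(1/76) + 5920 = 41/38 + 5920 = 225001/38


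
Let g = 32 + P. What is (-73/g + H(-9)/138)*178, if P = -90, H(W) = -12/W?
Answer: 1355203/6003 ≈ 225.75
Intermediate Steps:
g = -58 (g = 32 - 90 = -58)
(-73/g + H(-9)/138)*178 = (-73/(-58) - 12/(-9)/138)*178 = (-73*(-1/58) - 12*(-⅑)*(1/138))*178 = (73/58 + (4/3)*(1/138))*178 = (73/58 + 2/207)*178 = (15227/12006)*178 = 1355203/6003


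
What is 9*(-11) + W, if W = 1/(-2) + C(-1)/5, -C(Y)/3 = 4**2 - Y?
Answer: -1097/10 ≈ -109.70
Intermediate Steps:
C(Y) = -48 + 3*Y (C(Y) = -3*(4**2 - Y) = -3*(16 - Y) = -48 + 3*Y)
W = -107/10 (W = 1/(-2) + (-48 + 3*(-1))/5 = 1*(-1/2) + (-48 - 3)*(1/5) = -1/2 - 51*1/5 = -1/2 - 51/5 = -107/10 ≈ -10.700)
9*(-11) + W = 9*(-11) - 107/10 = -99 - 107/10 = -1097/10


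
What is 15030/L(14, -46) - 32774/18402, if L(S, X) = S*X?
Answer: -74422129/2962722 ≈ -25.120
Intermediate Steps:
15030/L(14, -46) - 32774/18402 = 15030/((14*(-46))) - 32774/18402 = 15030/(-644) - 32774*1/18402 = 15030*(-1/644) - 16387/9201 = -7515/322 - 16387/9201 = -74422129/2962722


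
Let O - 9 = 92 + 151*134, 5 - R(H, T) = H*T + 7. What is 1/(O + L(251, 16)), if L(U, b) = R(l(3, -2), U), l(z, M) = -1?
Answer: 1/20584 ≈ 4.8581e-5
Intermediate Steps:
R(H, T) = -2 - H*T (R(H, T) = 5 - (H*T + 7) = 5 - (7 + H*T) = 5 + (-7 - H*T) = -2 - H*T)
L(U, b) = -2 + U (L(U, b) = -2 - 1*(-1)*U = -2 + U)
O = 20335 (O = 9 + (92 + 151*134) = 9 + (92 + 20234) = 9 + 20326 = 20335)
1/(O + L(251, 16)) = 1/(20335 + (-2 + 251)) = 1/(20335 + 249) = 1/20584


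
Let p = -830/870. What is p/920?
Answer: -83/80040 ≈ -0.0010370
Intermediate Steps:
p = -83/87 (p = -830*1/870 = -83/87 ≈ -0.95402)
p/920 = -83/87/920 = -83/87*1/920 = -83/80040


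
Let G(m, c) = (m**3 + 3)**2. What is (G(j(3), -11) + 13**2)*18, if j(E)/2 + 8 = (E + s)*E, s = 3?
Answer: 1152867204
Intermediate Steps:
j(E) = -16 + 2*E*(3 + E) (j(E) = -16 + 2*((E + 3)*E) = -16 + 2*((3 + E)*E) = -16 + 2*(E*(3 + E)) = -16 + 2*E*(3 + E))
G(m, c) = (3 + m**3)**2
(G(j(3), -11) + 13**2)*18 = ((3 + (-16 + 2*3**2 + 6*3)**3)**2 + 13**2)*18 = ((3 + (-16 + 2*9 + 18)**3)**2 + 169)*18 = ((3 + (-16 + 18 + 18)**3)**2 + 169)*18 = ((3 + 20**3)**2 + 169)*18 = ((3 + 8000)**2 + 169)*18 = (8003**2 + 169)*18 = (64048009 + 169)*18 = 64048178*18 = 1152867204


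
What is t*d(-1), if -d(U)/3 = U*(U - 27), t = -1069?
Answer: 89796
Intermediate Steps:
d(U) = -3*U*(-27 + U) (d(U) = -3*U*(U - 27) = -3*U*(-27 + U))
t*d(-1) = -3207*(-1)*(27 - 1*(-1)) = -3207*(-1)*(27 + 1) = -3207*(-1)*28 = -1069*(-84) = 89796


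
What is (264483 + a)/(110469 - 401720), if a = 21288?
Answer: -285771/291251 ≈ -0.98118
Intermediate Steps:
(264483 + a)/(110469 - 401720) = (264483 + 21288)/(110469 - 401720) = 285771/(-291251) = 285771*(-1/291251) = -285771/291251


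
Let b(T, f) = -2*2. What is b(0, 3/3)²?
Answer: 16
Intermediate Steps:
b(T, f) = -4
b(0, 3/3)² = (-4)² = 16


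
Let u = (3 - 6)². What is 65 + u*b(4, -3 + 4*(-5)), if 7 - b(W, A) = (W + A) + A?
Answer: 506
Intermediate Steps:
u = 9 (u = (-3)² = 9)
b(W, A) = 7 - W - 2*A (b(W, A) = 7 - ((W + A) + A) = 7 - ((A + W) + A) = 7 - (W + 2*A) = 7 + (-W - 2*A) = 7 - W - 2*A)
65 + u*b(4, -3 + 4*(-5)) = 65 + 9*(7 - 1*4 - 2*(-3 + 4*(-5))) = 65 + 9*(7 - 4 - 2*(-3 - 20)) = 65 + 9*(7 - 4 - 2*(-23)) = 65 + 9*(7 - 4 + 46) = 65 + 9*49 = 65 + 441 = 506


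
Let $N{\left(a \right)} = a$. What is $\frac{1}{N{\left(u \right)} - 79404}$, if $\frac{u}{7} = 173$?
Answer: $- \frac{1}{78193} \approx -1.2789 \cdot 10^{-5}$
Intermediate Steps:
$u = 1211$ ($u = 7 \cdot 173 = 1211$)
$\frac{1}{N{\left(u \right)} - 79404} = \frac{1}{1211 - 79404} = \frac{1}{-78193} = - \frac{1}{78193}$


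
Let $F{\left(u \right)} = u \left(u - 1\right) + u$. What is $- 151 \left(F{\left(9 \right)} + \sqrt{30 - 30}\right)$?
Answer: $-12231$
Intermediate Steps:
$F{\left(u \right)} = u + u \left(-1 + u\right)$ ($F{\left(u \right)} = u \left(-1 + u\right) + u = u + u \left(-1 + u\right)$)
$- 151 \left(F{\left(9 \right)} + \sqrt{30 - 30}\right) = - 151 \left(9^{2} + \sqrt{30 - 30}\right) = - 151 \left(81 + \sqrt{0}\right) = - 151 \left(81 + 0\right) = \left(-151\right) 81 = -12231$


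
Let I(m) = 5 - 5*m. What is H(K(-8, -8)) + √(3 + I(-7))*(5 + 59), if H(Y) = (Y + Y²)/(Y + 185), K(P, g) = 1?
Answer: 1/93 + 64*√43 ≈ 419.69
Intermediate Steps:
H(Y) = (Y + Y²)/(185 + Y)
H(K(-8, -8)) + √(3 + I(-7))*(5 + 59) = 1*(1 + 1)/(185 + 1) + √(3 + (5 - 5*(-7)))*(5 + 59) = 1*2/186 + √(3 + (5 + 35))*64 = 1*(1/186)*2 + √(3 + 40)*64 = 1/93 + √43*64 = 1/93 + 64*√43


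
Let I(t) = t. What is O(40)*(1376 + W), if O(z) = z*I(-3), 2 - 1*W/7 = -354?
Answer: -464160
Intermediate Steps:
W = 2492 (W = 14 - 7*(-354) = 14 + 2478 = 2492)
O(z) = -3*z (O(z) = z*(-3) = -3*z)
O(40)*(1376 + W) = (-3*40)*(1376 + 2492) = -120*3868 = -464160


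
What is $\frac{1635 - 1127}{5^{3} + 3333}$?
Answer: $\frac{254}{1729} \approx 0.14691$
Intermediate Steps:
$\frac{1635 - 1127}{5^{3} + 3333} = \frac{508}{125 + 3333} = \frac{508}{3458} = 508 \cdot \frac{1}{3458} = \frac{254}{1729}$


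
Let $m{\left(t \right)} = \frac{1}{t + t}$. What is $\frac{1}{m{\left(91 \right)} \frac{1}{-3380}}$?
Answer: $-615160$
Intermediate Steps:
$m{\left(t \right)} = \frac{1}{2 t}$
$\frac{1}{m{\left(91 \right)} \frac{1}{-3380}} = \frac{1}{\frac{1}{2 \cdot 91} \frac{1}{-3380}} = \frac{1}{\frac{1}{2} \cdot \frac{1}{91} \left(- \frac{1}{3380}\right)} = \frac{1}{\frac{1}{182} \left(- \frac{1}{3380}\right)} = \frac{1}{- \frac{1}{615160}} = -615160$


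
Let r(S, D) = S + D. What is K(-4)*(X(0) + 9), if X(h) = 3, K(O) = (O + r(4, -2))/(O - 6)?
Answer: 12/5 ≈ 2.4000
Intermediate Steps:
r(S, D) = D + S
K(O) = (2 + O)/(-6 + O) (K(O) = (O + (-2 + 4))/(O - 6) = (O + 2)/(-6 + O) = (2 + O)/(-6 + O))
K(-4)*(X(0) + 9) = ((2 - 4)/(-6 - 4))*(3 + 9) = (-2/(-10))*12 = -⅒*(-2)*12 = (⅕)*12 = 12/5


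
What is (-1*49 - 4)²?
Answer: 2809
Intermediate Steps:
(-1*49 - 4)² = (-49 - 4)² = (-53)² = 2809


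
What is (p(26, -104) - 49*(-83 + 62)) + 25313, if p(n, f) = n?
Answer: 26368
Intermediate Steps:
(p(26, -104) - 49*(-83 + 62)) + 25313 = (26 - 49*(-83 + 62)) + 25313 = (26 - 49*(-21)) + 25313 = (26 + 1029) + 25313 = 1055 + 25313 = 26368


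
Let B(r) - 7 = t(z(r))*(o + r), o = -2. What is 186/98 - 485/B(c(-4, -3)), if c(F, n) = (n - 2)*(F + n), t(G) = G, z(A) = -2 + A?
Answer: 78163/53704 ≈ 1.4554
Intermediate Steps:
c(F, n) = (-2 + n)*(F + n)
B(r) = 7 + (-2 + r)² (B(r) = 7 + (-2 + r)*(-2 + r) = 7 + (-2 + r)²)
186/98 - 485/B(c(-4, -3)) = 186/98 - 485/(11 + ((-3)² - 2*(-4) - 2*(-3) - 4*(-3))² - 4*((-3)² - 2*(-4) - 2*(-3) - 4*(-3))) = 186*(1/98) - 485/(11 + (9 + 8 + 6 + 12)² - 4*(9 + 8 + 6 + 12)) = 93/49 - 485/(11 + 35² - 4*35) = 93/49 - 485/(11 + 1225 - 140) = 93/49 - 485/1096 = 78163/53704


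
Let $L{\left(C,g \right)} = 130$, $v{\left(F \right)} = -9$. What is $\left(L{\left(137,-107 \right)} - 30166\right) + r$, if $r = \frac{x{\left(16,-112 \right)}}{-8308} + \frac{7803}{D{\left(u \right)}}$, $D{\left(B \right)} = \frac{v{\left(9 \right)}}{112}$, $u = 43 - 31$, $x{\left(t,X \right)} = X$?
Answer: $- \frac{264069752}{2077} \approx -1.2714 \cdot 10^{5}$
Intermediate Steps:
$u = 12$ ($u = 43 - 31 = 12$)
$D{\left(B \right)} = - \frac{9}{112}$
$r = - \frac{201684980}{2077}$ ($r = - \frac{112}{-8308} + \frac{7803}{- \frac{9}{112}} = \left(-112\right) \left(- \frac{1}{8308}\right) + 7803 \left(- \frac{112}{9}\right) = \frac{28}{2077} - 97104 = - \frac{201684980}{2077} \approx -97104.0$)
$\left(L{\left(137,-107 \right)} - 30166\right) + r = \left(130 - 30166\right) - \frac{201684980}{2077} = -30036 - \frac{201684980}{2077} = - \frac{264069752}{2077}$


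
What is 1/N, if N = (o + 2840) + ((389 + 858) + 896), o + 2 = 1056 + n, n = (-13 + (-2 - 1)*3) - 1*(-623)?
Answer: 1/6638 ≈ 0.00015065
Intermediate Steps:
n = 601 (n = (-13 - 3*3) + 623 = (-13 - 9) + 623 = -22 + 623 = 601)
o = 1655 (o = -2 + (1056 + 601) = -2 + 1657 = 1655)
N = 6638 (N = (1655 + 2840) + ((389 + 858) + 896) = 4495 + (1247 + 896) = 4495 + 2143 = 6638)
1/N = 1/6638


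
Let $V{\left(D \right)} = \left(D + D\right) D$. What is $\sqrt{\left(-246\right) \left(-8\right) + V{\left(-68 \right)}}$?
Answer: $4 \sqrt{701} \approx 105.91$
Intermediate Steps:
$V{\left(D \right)} = 2 D^{2}$ ($V{\left(D \right)} = 2 D D = 2 D^{2}$)
$\sqrt{\left(-246\right) \left(-8\right) + V{\left(-68 \right)}} = \sqrt{\left(-246\right) \left(-8\right) + 2 \left(-68\right)^{2}} = \sqrt{1968 + 2 \cdot 4624} = \sqrt{1968 + 9248} = \sqrt{11216} = 4 \sqrt{701}$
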